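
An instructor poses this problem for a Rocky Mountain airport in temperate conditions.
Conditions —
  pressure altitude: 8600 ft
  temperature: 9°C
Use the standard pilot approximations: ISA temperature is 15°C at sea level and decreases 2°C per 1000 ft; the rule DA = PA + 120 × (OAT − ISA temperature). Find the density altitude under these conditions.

9944 ft

ISA temperature at 8600 ft = 15 − 2 × (8600/1000) = -2.2°C.
ISA deviation = 9 − (-2.2) = +11.2°C.
Density altitude = 8600 + 120 × (11.2) = 8600 + (+1344) = 9944 ft.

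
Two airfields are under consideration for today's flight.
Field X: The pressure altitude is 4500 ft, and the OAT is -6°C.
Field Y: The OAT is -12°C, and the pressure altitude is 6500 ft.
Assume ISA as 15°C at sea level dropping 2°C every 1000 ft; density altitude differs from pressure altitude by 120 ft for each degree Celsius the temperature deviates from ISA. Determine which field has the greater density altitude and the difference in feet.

Field X: ISA temp = 6°C, deviation -12°C, DA = 4500 + 120 × (-12) = 3060 ft.
Field Y: ISA temp = 2°C, deviation -14°C, DA = 6500 + 120 × (-14) = 4820 ft.
Field Y is higher by 4820 − 3060 = 1760 ft.

Field Y by 1760 ft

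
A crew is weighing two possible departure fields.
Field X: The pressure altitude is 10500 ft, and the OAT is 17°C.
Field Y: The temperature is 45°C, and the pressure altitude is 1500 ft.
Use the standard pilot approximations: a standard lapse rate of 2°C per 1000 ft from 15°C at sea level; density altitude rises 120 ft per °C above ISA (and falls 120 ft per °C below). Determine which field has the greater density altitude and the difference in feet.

Field X: ISA temp = -6°C, deviation +23°C, DA = 10500 + 120 × 23 = 13260 ft.
Field Y: ISA temp = 12°C, deviation +33°C, DA = 1500 + 120 × 33 = 5460 ft.
Field X is higher by 13260 − 5460 = 7800 ft.

Field X by 7800 ft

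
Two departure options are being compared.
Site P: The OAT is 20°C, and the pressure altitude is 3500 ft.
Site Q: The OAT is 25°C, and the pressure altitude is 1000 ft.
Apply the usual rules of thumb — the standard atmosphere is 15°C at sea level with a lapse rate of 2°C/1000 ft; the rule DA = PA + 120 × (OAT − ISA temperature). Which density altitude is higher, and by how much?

Site P: ISA temp = 8°C, deviation +12°C, DA = 3500 + 120 × 12 = 4940 ft.
Site Q: ISA temp = 13°C, deviation +12°C, DA = 1000 + 120 × 12 = 2440 ft.
Site P is higher by 4940 − 2440 = 2500 ft.

Site P by 2500 ft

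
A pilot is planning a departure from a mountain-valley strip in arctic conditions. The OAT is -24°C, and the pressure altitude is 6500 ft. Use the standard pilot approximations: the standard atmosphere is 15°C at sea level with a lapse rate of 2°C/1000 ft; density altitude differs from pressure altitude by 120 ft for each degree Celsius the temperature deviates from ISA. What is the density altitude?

ISA temperature at 6500 ft = 15 − 2 × (6500/1000) = 2°C.
ISA deviation = -24 − 2 = -26°C.
Density altitude = 6500 + 120 × (-26) = 6500 + (-3120) = 3380 ft.

3380 ft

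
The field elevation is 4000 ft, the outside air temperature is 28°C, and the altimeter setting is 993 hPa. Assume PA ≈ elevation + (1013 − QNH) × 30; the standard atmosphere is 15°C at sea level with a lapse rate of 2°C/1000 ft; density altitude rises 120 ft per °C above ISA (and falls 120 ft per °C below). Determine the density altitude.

7264 ft

Pressure altitude = 4000 + (1013 − 993) × 30 = 4000 + (+600) = 4600 ft.
ISA temperature at 4600 ft = 15 − 2 × (4600/1000) = 5.8°C.
ISA deviation = 28 − 5.8 = +22.2°C.
Density altitude = 4600 + 120 × (22.2) = 7264 ft.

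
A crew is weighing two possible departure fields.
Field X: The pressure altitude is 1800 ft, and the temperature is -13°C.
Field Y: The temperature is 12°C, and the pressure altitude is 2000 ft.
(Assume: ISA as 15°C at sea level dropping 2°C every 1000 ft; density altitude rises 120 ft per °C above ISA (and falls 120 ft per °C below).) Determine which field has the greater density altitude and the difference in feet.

Field Y by 3248 ft

Field X: ISA temp = 11.4°C, deviation -24.4°C, DA = 1800 + 120 × (-24.4) = -1128 ft.
Field Y: ISA temp = 11°C, deviation +1°C, DA = 2000 + 120 × 1 = 2120 ft.
Field Y is higher by 2120 − (-1128) = 3248 ft.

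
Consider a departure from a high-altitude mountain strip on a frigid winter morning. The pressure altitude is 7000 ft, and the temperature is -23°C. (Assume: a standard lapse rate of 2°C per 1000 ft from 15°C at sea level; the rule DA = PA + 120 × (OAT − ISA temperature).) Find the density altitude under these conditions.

4120 ft

ISA temperature at 7000 ft = 15 − 2 × (7000/1000) = 1°C.
ISA deviation = -23 − 1 = -24°C.
Density altitude = 7000 + 120 × (-24) = 7000 + (-2880) = 4120 ft.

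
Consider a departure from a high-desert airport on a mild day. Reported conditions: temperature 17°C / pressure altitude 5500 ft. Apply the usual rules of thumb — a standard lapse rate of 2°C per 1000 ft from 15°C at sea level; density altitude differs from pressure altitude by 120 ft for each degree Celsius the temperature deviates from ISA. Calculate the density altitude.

7060 ft

ISA temperature at 5500 ft = 15 − 2 × (5500/1000) = 4°C.
ISA deviation = 17 − 4 = +13°C.
Density altitude = 5500 + 120 × (13) = 5500 + (+1560) = 7060 ft.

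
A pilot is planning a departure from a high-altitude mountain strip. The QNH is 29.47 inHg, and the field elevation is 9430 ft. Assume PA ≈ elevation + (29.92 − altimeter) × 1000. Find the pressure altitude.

9880 ft

Pressure correction = (29.92 − 29.47) × 1000 = +450 ft.
Pressure altitude = 9430 + (+450) = 9880 ft.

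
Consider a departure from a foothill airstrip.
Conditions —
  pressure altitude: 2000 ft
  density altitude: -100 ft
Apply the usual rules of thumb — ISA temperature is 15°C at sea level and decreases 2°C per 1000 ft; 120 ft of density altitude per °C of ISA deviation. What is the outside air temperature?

Density altitude − pressure altitude = -100 − 2000 = -2100 ft.
At 120 ft/°C that is an ISA deviation of -2100/120 = -17.5°C.
ISA temperature at 2000 ft = 15 − 2 × (2000/1000) = 11°C.
OAT = ISA + deviation = 11 + (-17.5) = -6.5°C.

-6.5°C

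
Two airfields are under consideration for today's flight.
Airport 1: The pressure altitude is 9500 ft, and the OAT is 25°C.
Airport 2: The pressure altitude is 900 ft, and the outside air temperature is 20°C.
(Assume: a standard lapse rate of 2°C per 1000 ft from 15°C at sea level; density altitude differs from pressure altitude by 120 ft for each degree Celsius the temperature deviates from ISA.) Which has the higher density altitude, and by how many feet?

Airport 1: ISA temp = -4°C, deviation +29°C, DA = 9500 + 120 × 29 = 12980 ft.
Airport 2: ISA temp = 13.2°C, deviation +6.8°C, DA = 900 + 120 × 6.8 = 1716 ft.
Airport 1 is higher by 12980 − 1716 = 11264 ft.

Airport 1 by 11264 ft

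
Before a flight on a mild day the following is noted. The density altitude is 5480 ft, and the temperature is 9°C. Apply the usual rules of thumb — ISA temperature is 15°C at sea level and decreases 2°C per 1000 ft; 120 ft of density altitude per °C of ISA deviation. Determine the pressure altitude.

DA = PA + 120 × (OAT − (15 − 2·PA/1000)) = PA + 120·OAT − 1800 + 0.24·PA = 1.24·PA + 120·OAT − 1800.
So 1.24·PA = 5480 − 120 × 9 + 1800 = 6200.
PA = 6200 / 1.24 = 5000 ft.

5000 ft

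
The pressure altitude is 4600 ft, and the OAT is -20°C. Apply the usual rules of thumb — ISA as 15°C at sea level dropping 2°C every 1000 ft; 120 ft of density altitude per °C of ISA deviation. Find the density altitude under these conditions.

1504 ft

ISA temperature at 4600 ft = 15 − 2 × (4600/1000) = 5.8°C.
ISA deviation = -20 − 5.8 = -25.8°C.
Density altitude = 4600 + 120 × (-25.8) = 4600 + (-3096) = 1504 ft.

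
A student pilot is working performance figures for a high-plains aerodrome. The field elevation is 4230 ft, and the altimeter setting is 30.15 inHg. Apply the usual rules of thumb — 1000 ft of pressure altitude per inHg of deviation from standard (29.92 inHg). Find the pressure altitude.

Pressure correction = (29.92 − 30.15) × 1000 = -230 ft.
Pressure altitude = 4230 + (-230) = 4000 ft.

4000 ft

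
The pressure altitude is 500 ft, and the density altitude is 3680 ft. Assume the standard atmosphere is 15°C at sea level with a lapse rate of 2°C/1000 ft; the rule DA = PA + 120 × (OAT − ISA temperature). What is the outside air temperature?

40.5°C

Density altitude − pressure altitude = 3680 − 500 = +3180 ft.
At 120 ft/°C that is an ISA deviation of 3180/120 = +26.5°C.
ISA temperature at 500 ft = 15 − 2 × (500/1000) = 14°C.
OAT = ISA + deviation = 14 + (+26.5) = 40.5°C.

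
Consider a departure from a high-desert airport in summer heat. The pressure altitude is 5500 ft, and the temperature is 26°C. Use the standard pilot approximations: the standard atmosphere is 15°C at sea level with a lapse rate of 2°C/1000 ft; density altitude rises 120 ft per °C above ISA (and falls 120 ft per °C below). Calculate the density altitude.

ISA temperature at 5500 ft = 15 − 2 × (5500/1000) = 4°C.
ISA deviation = 26 − 4 = +22°C.
Density altitude = 5500 + 120 × (22) = 5500 + (+2640) = 8140 ft.

8140 ft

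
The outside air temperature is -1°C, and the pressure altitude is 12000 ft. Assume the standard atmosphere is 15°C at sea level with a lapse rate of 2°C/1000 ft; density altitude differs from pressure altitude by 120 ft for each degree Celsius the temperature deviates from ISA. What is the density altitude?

ISA temperature at 12000 ft = 15 − 2 × (12000/1000) = -9°C.
ISA deviation = -1 − (-9) = +8°C.
Density altitude = 12000 + 120 × (8) = 12000 + (+960) = 12960 ft.

12960 ft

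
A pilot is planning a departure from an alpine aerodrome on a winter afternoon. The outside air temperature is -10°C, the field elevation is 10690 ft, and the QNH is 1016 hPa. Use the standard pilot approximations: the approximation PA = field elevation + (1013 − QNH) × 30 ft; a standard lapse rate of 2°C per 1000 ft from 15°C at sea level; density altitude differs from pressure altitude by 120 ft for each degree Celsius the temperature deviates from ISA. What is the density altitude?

10144 ft

Pressure altitude = 10690 + (1013 − 1016) × 30 = 10690 + (-90) = 10600 ft.
ISA temperature at 10600 ft = 15 − 2 × (10600/1000) = -6.2°C.
ISA deviation = -10 − (-6.2) = -3.8°C.
Density altitude = 10600 + 120 × (-3.8) = 10144 ft.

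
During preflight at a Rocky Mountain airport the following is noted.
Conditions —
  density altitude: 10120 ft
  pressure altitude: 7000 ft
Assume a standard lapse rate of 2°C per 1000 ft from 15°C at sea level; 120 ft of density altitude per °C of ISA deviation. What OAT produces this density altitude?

27°C

Density altitude − pressure altitude = 10120 − 7000 = +3120 ft.
At 120 ft/°C that is an ISA deviation of 3120/120 = +26°C.
ISA temperature at 7000 ft = 15 − 2 × (7000/1000) = 1°C.
OAT = ISA + deviation = 1 + (+26) = 27°C.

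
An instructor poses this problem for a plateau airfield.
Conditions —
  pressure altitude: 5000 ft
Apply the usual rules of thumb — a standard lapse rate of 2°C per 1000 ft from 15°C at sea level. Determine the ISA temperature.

5°C

ISA temperature = 15 − 2 × (5000/1000) = 15 − 10 = 5°C.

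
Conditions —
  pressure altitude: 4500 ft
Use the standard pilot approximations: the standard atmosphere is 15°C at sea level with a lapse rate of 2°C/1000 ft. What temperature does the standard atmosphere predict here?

ISA temperature = 15 − 2 × (4500/1000) = 15 − 9 = 6°C.

6°C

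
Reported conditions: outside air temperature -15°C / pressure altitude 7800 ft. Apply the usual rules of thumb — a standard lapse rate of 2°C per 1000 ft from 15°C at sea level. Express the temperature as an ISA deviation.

ISA-14.4°C

ISA temperature at 7800 ft = 15 − 2 × (7800/1000) = -0.6°C.
Deviation = OAT − ISA = -15 − (-0.6) = -14.4°C.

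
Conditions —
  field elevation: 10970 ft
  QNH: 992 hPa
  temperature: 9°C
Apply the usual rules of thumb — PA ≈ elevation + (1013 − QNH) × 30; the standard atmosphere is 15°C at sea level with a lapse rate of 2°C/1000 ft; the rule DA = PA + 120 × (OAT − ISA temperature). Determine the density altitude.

Pressure altitude = 10970 + (1013 − 992) × 30 = 10970 + (+630) = 11600 ft.
ISA temperature at 11600 ft = 15 − 2 × (11600/1000) = -8.2°C.
ISA deviation = 9 − (-8.2) = +17.2°C.
Density altitude = 11600 + 120 × (17.2) = 13664 ft.

13664 ft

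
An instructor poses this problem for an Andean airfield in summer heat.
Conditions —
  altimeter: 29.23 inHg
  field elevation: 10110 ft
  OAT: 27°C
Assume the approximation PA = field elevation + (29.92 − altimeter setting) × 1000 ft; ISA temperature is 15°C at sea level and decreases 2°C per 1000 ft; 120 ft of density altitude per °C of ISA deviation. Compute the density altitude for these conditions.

Pressure altitude = 10110 + (29.92 − 29.23) × 1000 = 10110 + (+690) = 10800 ft.
ISA temperature at 10800 ft = 15 − 2 × (10800/1000) = -6.6°C.
ISA deviation = 27 − (-6.6) = +33.6°C.
Density altitude = 10800 + 120 × (33.6) = 14832 ft.

14832 ft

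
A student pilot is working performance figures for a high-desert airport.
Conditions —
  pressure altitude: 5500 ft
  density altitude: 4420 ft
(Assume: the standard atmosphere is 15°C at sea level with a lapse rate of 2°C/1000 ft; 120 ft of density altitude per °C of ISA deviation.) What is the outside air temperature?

Density altitude − pressure altitude = 4420 − 5500 = -1080 ft.
At 120 ft/°C that is an ISA deviation of -1080/120 = -9°C.
ISA temperature at 5500 ft = 15 − 2 × (5500/1000) = 4°C.
OAT = ISA + deviation = 4 + (-9) = -5°C.

-5°C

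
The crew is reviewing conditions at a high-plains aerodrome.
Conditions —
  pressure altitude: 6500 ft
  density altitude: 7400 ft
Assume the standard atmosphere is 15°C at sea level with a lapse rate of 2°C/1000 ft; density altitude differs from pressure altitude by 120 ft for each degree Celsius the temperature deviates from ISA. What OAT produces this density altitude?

9.5°C

Density altitude − pressure altitude = 7400 − 6500 = +900 ft.
At 120 ft/°C that is an ISA deviation of 900/120 = +7.5°C.
ISA temperature at 6500 ft = 15 − 2 × (6500/1000) = 2°C.
OAT = ISA + deviation = 2 + (+7.5) = 9.5°C.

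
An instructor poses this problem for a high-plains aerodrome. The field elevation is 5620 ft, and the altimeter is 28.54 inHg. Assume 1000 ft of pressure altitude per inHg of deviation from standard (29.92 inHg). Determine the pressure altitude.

Pressure correction = (29.92 − 28.54) × 1000 = +1380 ft.
Pressure altitude = 5620 + (+1380) = 7000 ft.

7000 ft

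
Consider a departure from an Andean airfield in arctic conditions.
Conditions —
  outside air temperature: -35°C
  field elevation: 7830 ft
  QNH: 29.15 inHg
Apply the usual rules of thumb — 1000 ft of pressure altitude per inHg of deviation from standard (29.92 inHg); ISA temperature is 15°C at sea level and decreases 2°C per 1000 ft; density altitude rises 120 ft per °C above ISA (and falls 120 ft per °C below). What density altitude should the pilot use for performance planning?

4664 ft

Pressure altitude = 7830 + (29.92 − 29.15) × 1000 = 7830 + (+770) = 8600 ft.
ISA temperature at 8600 ft = 15 − 2 × (8600/1000) = -2.2°C.
ISA deviation = -35 − (-2.2) = -32.8°C.
Density altitude = 8600 + 120 × (-32.8) = 4664 ft.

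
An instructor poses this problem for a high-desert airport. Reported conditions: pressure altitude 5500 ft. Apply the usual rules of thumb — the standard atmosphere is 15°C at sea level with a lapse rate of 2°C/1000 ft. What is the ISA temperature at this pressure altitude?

4°C

ISA temperature = 15 − 2 × (5500/1000) = 15 − 11 = 4°C.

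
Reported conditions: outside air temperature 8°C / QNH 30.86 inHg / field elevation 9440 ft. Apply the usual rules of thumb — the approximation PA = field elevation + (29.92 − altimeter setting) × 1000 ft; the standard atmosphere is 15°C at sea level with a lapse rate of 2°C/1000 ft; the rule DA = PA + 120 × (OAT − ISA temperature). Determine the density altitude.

Pressure altitude = 9440 + (29.92 − 30.86) × 1000 = 9440 + (-940) = 8500 ft.
ISA temperature at 8500 ft = 15 − 2 × (8500/1000) = -2°C.
ISA deviation = 8 − (-2) = +10°C.
Density altitude = 8500 + 120 × (10) = 9700 ft.

9700 ft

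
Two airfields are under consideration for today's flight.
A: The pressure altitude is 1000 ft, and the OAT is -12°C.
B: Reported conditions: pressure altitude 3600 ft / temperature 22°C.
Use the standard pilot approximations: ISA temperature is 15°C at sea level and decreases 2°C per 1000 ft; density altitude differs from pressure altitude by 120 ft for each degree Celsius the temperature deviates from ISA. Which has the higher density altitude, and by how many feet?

B by 7304 ft

A: ISA temp = 13°C, deviation -25°C, DA = 1000 + 120 × (-25) = -2000 ft.
B: ISA temp = 7.8°C, deviation +14.2°C, DA = 3600 + 120 × 14.2 = 5304 ft.
B is higher by 5304 − (-2000) = 7304 ft.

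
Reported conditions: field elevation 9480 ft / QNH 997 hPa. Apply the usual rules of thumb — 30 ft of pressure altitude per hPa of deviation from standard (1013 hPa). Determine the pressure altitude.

9960 ft

Pressure correction = (1013 − 997) × 30 = +480 ft.
Pressure altitude = 9480 + (+480) = 9960 ft.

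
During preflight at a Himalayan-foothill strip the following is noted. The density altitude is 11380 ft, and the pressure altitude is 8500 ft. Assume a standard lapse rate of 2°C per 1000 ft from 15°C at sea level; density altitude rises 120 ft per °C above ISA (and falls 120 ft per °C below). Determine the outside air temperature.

Density altitude − pressure altitude = 11380 − 8500 = +2880 ft.
At 120 ft/°C that is an ISA deviation of 2880/120 = +24°C.
ISA temperature at 8500 ft = 15 − 2 × (8500/1000) = -2°C.
OAT = ISA + deviation = -2 + (+24) = 22°C.

22°C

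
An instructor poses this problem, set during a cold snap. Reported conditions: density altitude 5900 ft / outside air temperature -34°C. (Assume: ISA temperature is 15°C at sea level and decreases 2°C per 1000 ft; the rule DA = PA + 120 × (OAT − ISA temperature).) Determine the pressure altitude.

DA = PA + 120 × (OAT − (15 − 2·PA/1000)) = PA + 120·OAT − 1800 + 0.24·PA = 1.24·PA + 120·OAT − 1800.
So 1.24·PA = 5900 − 120 × (-34) + 1800 = 11780.
PA = 11780 / 1.24 = 9500 ft.

9500 ft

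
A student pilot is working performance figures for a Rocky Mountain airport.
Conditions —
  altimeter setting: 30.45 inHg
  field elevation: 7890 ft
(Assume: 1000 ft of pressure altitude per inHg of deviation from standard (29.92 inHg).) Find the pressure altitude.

7360 ft

Pressure correction = (29.92 − 30.45) × 1000 = -530 ft.
Pressure altitude = 7890 + (-530) = 7360 ft.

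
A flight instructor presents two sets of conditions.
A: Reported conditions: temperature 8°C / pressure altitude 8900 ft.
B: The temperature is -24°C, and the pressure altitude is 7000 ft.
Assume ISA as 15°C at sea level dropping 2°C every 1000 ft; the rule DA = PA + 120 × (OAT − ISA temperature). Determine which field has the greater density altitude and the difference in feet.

A by 6196 ft

A: ISA temp = -2.8°C, deviation +10.8°C, DA = 8900 + 120 × 10.8 = 10196 ft.
B: ISA temp = 1°C, deviation -25°C, DA = 7000 + 120 × (-25) = 4000 ft.
A is higher by 10196 − 4000 = 6196 ft.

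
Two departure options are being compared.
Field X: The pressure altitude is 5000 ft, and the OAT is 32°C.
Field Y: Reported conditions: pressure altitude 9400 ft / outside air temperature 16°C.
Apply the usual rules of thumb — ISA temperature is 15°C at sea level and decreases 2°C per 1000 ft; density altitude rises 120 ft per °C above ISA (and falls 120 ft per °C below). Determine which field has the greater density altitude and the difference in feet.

Field X: ISA temp = 5°C, deviation +27°C, DA = 5000 + 120 × 27 = 8240 ft.
Field Y: ISA temp = -3.8°C, deviation +19.8°C, DA = 9400 + 120 × 19.8 = 11776 ft.
Field Y is higher by 11776 − 8240 = 3536 ft.

Field Y by 3536 ft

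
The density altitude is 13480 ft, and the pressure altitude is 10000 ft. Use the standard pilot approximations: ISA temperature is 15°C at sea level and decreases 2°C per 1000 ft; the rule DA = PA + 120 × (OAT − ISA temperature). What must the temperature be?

24°C

Density altitude − pressure altitude = 13480 − 10000 = +3480 ft.
At 120 ft/°C that is an ISA deviation of 3480/120 = +29°C.
ISA temperature at 10000 ft = 15 − 2 × (10000/1000) = -5°C.
OAT = ISA + deviation = -5 + (+29) = 24°C.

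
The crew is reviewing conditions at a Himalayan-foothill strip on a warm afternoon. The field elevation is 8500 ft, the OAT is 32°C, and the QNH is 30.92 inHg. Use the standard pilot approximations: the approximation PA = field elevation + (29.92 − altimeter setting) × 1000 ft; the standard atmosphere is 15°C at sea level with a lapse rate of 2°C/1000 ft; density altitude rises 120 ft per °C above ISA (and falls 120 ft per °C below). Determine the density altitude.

Pressure altitude = 8500 + (29.92 − 30.92) × 1000 = 8500 + (-1000) = 7500 ft.
ISA temperature at 7500 ft = 15 − 2 × (7500/1000) = 0°C.
ISA deviation = 32 − 0 = +32°C.
Density altitude = 7500 + 120 × (32) = 11340 ft.

11340 ft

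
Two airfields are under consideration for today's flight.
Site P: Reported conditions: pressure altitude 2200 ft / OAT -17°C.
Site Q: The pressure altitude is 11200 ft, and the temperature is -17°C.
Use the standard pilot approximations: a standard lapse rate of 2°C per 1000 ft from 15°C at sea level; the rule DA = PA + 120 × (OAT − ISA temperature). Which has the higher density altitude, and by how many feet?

Site Q by 11160 ft

Site P: ISA temp = 10.6°C, deviation -27.6°C, DA = 2200 + 120 × (-27.6) = -1112 ft.
Site Q: ISA temp = -7.4°C, deviation -9.6°C, DA = 11200 + 120 × (-9.6) = 10048 ft.
Site Q is higher by 10048 − (-1112) = 11160 ft.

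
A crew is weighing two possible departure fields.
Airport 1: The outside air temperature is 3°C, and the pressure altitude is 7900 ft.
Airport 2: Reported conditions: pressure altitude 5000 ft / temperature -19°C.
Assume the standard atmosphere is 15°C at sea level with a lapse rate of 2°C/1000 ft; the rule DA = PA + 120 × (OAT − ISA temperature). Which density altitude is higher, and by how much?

Airport 1: ISA temp = -0.8°C, deviation +3.8°C, DA = 7900 + 120 × 3.8 = 8356 ft.
Airport 2: ISA temp = 5°C, deviation -24°C, DA = 5000 + 120 × (-24) = 2120 ft.
Airport 1 is higher by 8356 − 2120 = 6236 ft.

Airport 1 by 6236 ft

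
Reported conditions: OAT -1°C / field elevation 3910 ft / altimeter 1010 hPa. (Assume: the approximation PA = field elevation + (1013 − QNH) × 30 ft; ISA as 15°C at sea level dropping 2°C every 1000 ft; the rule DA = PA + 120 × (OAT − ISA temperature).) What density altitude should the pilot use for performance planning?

3040 ft

Pressure altitude = 3910 + (1013 − 1010) × 30 = 3910 + (+90) = 4000 ft.
ISA temperature at 4000 ft = 15 − 2 × (4000/1000) = 7°C.
ISA deviation = -1 − 7 = -8°C.
Density altitude = 4000 + 120 × (-8) = 3040 ft.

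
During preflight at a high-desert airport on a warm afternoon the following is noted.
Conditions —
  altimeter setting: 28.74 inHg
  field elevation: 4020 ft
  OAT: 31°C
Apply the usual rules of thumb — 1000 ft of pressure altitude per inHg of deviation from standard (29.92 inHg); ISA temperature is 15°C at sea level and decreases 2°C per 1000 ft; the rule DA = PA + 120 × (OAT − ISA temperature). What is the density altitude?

8368 ft

Pressure altitude = 4020 + (29.92 − 28.74) × 1000 = 4020 + (+1180) = 5200 ft.
ISA temperature at 5200 ft = 15 − 2 × (5200/1000) = 4.6°C.
ISA deviation = 31 − 4.6 = +26.4°C.
Density altitude = 5200 + 120 × (26.4) = 8368 ft.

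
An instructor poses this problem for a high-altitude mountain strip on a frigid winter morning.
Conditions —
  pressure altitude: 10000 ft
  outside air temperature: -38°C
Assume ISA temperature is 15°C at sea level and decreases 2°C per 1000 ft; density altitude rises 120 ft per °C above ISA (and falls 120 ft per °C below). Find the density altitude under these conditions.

6040 ft

ISA temperature at 10000 ft = 15 − 2 × (10000/1000) = -5°C.
ISA deviation = -38 − (-5) = -33°C.
Density altitude = 10000 + 120 × (-33) = 10000 + (-3960) = 6040 ft.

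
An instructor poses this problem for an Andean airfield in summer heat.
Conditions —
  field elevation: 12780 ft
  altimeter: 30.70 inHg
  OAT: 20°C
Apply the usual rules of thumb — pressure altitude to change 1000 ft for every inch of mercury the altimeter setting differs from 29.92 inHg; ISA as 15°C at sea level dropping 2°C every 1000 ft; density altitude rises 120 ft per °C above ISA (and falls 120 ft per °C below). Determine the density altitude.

15480 ft

Pressure altitude = 12780 + (29.92 − 30.70) × 1000 = 12780 + (-780) = 12000 ft.
ISA temperature at 12000 ft = 15 − 2 × (12000/1000) = -9°C.
ISA deviation = 20 − (-9) = +29°C.
Density altitude = 12000 + 120 × (29) = 15480 ft.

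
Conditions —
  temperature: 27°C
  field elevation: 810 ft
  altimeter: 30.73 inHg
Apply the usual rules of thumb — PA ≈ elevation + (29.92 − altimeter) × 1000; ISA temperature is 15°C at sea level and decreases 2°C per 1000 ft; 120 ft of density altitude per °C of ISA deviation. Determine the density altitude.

Pressure altitude = 810 + (29.92 − 30.73) × 1000 = 810 + (-810) = 0 ft.
ISA temperature at 0 ft = 15 − 2 × (0/1000) = 15°C.
ISA deviation = 27 − 15 = +12°C.
Density altitude = 0 + 120 × (12) = 1440 ft.

1440 ft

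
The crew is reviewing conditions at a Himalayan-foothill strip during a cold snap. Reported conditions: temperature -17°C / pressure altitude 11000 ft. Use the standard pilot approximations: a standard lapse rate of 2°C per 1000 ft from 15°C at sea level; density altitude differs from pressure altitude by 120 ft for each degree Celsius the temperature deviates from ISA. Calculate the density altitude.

ISA temperature at 11000 ft = 15 − 2 × (11000/1000) = -7°C.
ISA deviation = -17 − (-7) = -10°C.
Density altitude = 11000 + 120 × (-10) = 11000 + (-1200) = 9800 ft.

9800 ft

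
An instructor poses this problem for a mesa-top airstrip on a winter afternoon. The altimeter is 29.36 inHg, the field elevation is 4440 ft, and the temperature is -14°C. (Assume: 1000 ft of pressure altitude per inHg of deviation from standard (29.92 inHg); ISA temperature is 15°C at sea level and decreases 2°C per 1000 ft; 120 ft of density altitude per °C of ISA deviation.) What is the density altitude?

Pressure altitude = 4440 + (29.92 − 29.36) × 1000 = 4440 + (+560) = 5000 ft.
ISA temperature at 5000 ft = 15 − 2 × (5000/1000) = 5°C.
ISA deviation = -14 − 5 = -19°C.
Density altitude = 5000 + 120 × (-19) = 2720 ft.

2720 ft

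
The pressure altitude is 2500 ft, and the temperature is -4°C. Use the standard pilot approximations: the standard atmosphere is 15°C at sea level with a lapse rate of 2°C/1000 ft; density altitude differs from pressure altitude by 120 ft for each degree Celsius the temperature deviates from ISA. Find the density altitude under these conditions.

ISA temperature at 2500 ft = 15 − 2 × (2500/1000) = 10°C.
ISA deviation = -4 − 10 = -14°C.
Density altitude = 2500 + 120 × (-14) = 2500 + (-1680) = 820 ft.

820 ft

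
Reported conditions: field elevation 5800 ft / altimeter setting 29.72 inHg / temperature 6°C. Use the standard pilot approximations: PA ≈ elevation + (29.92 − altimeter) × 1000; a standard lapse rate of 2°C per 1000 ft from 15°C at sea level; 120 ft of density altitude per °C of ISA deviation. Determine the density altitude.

6360 ft

Pressure altitude = 5800 + (29.92 − 29.72) × 1000 = 5800 + (+200) = 6000 ft.
ISA temperature at 6000 ft = 15 − 2 × (6000/1000) = 3°C.
ISA deviation = 6 − 3 = +3°C.
Density altitude = 6000 + 120 × (3) = 6360 ft.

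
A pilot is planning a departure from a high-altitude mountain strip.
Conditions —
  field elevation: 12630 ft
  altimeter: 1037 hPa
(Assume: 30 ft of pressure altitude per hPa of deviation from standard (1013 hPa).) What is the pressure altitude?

Pressure correction = (1013 − 1037) × 30 = -720 ft.
Pressure altitude = 12630 + (-720) = 11910 ft.

11910 ft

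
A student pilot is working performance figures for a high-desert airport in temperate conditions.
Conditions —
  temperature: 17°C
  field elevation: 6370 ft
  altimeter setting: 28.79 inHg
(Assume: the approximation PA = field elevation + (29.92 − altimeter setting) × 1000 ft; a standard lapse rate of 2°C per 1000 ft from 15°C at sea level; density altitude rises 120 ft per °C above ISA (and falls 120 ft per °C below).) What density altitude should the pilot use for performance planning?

Pressure altitude = 6370 + (29.92 − 28.79) × 1000 = 6370 + (+1130) = 7500 ft.
ISA temperature at 7500 ft = 15 − 2 × (7500/1000) = 0°C.
ISA deviation = 17 − 0 = +17°C.
Density altitude = 7500 + 120 × (17) = 9540 ft.

9540 ft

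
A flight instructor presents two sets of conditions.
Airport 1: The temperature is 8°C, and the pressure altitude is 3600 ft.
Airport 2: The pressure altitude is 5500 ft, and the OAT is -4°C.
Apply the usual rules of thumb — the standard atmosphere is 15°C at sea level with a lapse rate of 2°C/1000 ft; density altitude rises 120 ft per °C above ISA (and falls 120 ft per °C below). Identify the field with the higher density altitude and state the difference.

Airport 1: ISA temp = 7.8°C, deviation +0.2°C, DA = 3600 + 120 × 0.2 = 3624 ft.
Airport 2: ISA temp = 4°C, deviation -8°C, DA = 5500 + 120 × (-8) = 4540 ft.
Airport 2 is higher by 4540 − 3624 = 916 ft.

Airport 2 by 916 ft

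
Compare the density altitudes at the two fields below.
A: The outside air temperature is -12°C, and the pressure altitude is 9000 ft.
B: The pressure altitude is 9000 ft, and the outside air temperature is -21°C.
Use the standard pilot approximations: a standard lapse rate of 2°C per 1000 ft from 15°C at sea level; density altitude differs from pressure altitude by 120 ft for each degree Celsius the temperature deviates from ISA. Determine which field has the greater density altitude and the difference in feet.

A: ISA temp = -3°C, deviation -9°C, DA = 9000 + 120 × (-9) = 7920 ft.
B: ISA temp = -3°C, deviation -18°C, DA = 9000 + 120 × (-18) = 6840 ft.
A is higher by 7920 − 6840 = 1080 ft.

A by 1080 ft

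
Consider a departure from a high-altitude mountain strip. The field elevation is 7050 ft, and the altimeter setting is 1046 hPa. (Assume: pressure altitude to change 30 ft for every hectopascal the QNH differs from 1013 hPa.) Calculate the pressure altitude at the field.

Pressure correction = (1013 − 1046) × 30 = -990 ft.
Pressure altitude = 7050 + (-990) = 6060 ft.

6060 ft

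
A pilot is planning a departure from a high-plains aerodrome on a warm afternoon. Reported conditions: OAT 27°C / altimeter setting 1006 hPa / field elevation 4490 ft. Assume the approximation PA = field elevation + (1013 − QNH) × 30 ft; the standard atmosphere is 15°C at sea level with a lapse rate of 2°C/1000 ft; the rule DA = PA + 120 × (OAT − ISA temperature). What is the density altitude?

Pressure altitude = 4490 + (1013 − 1006) × 30 = 4490 + (+210) = 4700 ft.
ISA temperature at 4700 ft = 15 − 2 × (4700/1000) = 5.6°C.
ISA deviation = 27 − 5.6 = +21.4°C.
Density altitude = 4700 + 120 × (21.4) = 7268 ft.

7268 ft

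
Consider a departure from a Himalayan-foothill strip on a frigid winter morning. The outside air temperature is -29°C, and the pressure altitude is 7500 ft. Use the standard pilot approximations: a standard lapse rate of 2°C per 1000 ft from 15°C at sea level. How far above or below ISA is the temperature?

ISA temperature at 7500 ft = 15 − 2 × (7500/1000) = 0°C.
Deviation = OAT − ISA = -29 − 0 = -29°C.

ISA-29°C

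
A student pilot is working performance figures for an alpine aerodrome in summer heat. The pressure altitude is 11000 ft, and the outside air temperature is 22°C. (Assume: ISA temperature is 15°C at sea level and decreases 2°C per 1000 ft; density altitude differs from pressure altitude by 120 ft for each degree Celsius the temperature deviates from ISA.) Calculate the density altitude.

14480 ft

ISA temperature at 11000 ft = 15 − 2 × (11000/1000) = -7°C.
ISA deviation = 22 − (-7) = +29°C.
Density altitude = 11000 + 120 × (29) = 11000 + (+3480) = 14480 ft.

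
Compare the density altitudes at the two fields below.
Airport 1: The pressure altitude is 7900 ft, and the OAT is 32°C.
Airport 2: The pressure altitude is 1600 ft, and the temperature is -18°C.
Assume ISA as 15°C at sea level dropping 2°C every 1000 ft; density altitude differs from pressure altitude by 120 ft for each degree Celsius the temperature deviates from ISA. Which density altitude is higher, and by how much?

Airport 1: ISA temp = -0.8°C, deviation +32.8°C, DA = 7900 + 120 × 32.8 = 11836 ft.
Airport 2: ISA temp = 11.8°C, deviation -29.8°C, DA = 1600 + 120 × (-29.8) = -1976 ft.
Airport 1 is higher by 11836 − (-1976) = 13812 ft.

Airport 1 by 13812 ft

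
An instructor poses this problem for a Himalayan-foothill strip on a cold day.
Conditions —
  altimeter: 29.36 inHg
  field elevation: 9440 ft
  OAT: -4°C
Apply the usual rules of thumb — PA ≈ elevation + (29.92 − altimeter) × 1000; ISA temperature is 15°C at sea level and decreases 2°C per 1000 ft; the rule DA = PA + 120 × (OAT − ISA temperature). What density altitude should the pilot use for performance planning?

10120 ft

Pressure altitude = 9440 + (29.92 − 29.36) × 1000 = 9440 + (+560) = 10000 ft.
ISA temperature at 10000 ft = 15 − 2 × (10000/1000) = -5°C.
ISA deviation = -4 − (-5) = +1°C.
Density altitude = 10000 + 120 × (1) = 10120 ft.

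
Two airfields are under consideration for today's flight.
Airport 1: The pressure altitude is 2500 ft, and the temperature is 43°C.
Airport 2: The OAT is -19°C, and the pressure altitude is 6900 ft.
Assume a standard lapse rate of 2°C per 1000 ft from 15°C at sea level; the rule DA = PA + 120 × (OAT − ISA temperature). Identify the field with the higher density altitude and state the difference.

Airport 1: ISA temp = 10°C, deviation +33°C, DA = 2500 + 120 × 33 = 6460 ft.
Airport 2: ISA temp = 1.2°C, deviation -20.2°C, DA = 6900 + 120 × (-20.2) = 4476 ft.
Airport 1 is higher by 6460 − 4476 = 1984 ft.

Airport 1 by 1984 ft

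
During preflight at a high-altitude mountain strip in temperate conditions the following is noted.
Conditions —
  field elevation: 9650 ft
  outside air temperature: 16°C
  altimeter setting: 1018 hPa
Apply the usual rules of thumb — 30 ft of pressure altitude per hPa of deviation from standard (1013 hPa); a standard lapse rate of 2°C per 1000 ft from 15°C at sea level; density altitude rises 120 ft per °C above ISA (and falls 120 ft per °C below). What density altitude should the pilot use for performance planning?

11900 ft

Pressure altitude = 9650 + (1013 − 1018) × 30 = 9650 + (-150) = 9500 ft.
ISA temperature at 9500 ft = 15 − 2 × (9500/1000) = -4°C.
ISA deviation = 16 − (-4) = +20°C.
Density altitude = 9500 + 120 × (20) = 11900 ft.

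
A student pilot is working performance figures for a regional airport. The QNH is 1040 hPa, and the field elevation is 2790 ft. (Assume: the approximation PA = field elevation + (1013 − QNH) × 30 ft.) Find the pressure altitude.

Pressure correction = (1013 − 1040) × 30 = -810 ft.
Pressure altitude = 2790 + (-810) = 1980 ft.

1980 ft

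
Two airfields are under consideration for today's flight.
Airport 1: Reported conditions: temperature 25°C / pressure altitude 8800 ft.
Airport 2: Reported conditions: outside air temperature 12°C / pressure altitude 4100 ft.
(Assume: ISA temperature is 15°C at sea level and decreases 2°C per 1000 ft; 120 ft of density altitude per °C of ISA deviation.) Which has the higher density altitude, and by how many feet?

Airport 1 by 7388 ft

Airport 1: ISA temp = -2.6°C, deviation +27.6°C, DA = 8800 + 120 × 27.6 = 12112 ft.
Airport 2: ISA temp = 6.8°C, deviation +5.2°C, DA = 4100 + 120 × 5.2 = 4724 ft.
Airport 1 is higher by 12112 − 4724 = 7388 ft.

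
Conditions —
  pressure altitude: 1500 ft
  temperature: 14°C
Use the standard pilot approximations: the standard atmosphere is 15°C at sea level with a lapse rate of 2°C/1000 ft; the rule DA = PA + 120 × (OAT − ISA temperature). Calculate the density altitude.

ISA temperature at 1500 ft = 15 − 2 × (1500/1000) = 12°C.
ISA deviation = 14 − 12 = +2°C.
Density altitude = 1500 + 120 × (2) = 1500 + (+240) = 1740 ft.

1740 ft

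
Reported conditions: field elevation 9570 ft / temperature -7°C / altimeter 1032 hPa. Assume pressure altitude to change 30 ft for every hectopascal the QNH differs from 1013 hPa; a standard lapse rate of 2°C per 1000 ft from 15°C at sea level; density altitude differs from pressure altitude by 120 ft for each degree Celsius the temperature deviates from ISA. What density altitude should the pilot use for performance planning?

Pressure altitude = 9570 + (1013 − 1032) × 30 = 9570 + (-570) = 9000 ft.
ISA temperature at 9000 ft = 15 − 2 × (9000/1000) = -3°C.
ISA deviation = -7 − (-3) = -4°C.
Density altitude = 9000 + 120 × (-4) = 8520 ft.

8520 ft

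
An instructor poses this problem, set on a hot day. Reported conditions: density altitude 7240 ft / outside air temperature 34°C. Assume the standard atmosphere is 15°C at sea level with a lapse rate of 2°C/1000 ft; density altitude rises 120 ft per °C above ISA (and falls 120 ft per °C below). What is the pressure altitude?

DA = PA + 120 × (OAT − (15 − 2·PA/1000)) = PA + 120·OAT − 1800 + 0.24·PA = 1.24·PA + 120·OAT − 1800.
So 1.24·PA = 7240 − 120 × 34 + 1800 = 4960.
PA = 4960 / 1.24 = 4000 ft.

4000 ft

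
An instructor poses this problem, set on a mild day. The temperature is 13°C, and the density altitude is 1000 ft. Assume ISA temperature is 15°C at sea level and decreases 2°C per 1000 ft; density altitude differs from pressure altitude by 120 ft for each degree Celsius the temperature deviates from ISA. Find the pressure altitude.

DA = PA + 120 × (OAT − (15 − 2·PA/1000)) = PA + 120·OAT − 1800 + 0.24·PA = 1.24·PA + 120·OAT − 1800.
So 1.24·PA = 1000 − 120 × 13 + 1800 = 1240.
PA = 1240 / 1.24 = 1000 ft.

1000 ft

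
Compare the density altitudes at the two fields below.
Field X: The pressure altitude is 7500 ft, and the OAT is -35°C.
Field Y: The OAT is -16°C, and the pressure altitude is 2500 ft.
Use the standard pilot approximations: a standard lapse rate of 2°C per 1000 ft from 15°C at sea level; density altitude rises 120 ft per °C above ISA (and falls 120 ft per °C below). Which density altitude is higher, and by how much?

Field X: ISA temp = 0°C, deviation -35°C, DA = 7500 + 120 × (-35) = 3300 ft.
Field Y: ISA temp = 10°C, deviation -26°C, DA = 2500 + 120 × (-26) = -620 ft.
Field X is higher by 3300 − (-620) = 3920 ft.

Field X by 3920 ft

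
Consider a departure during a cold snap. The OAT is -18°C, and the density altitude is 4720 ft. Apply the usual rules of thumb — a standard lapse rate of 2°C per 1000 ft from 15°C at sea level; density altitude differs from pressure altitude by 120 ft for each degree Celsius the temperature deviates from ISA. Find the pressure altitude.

DA = PA + 120 × (OAT − (15 − 2·PA/1000)) = PA + 120·OAT − 1800 + 0.24·PA = 1.24·PA + 120·OAT − 1800.
So 1.24·PA = 4720 − 120 × (-18) + 1800 = 8680.
PA = 8680 / 1.24 = 7000 ft.

7000 ft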